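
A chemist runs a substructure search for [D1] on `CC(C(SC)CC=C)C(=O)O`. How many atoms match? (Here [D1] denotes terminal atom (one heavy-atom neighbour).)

5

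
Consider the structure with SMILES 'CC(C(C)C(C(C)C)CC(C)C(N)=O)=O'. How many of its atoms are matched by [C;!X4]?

The query [C;!X4] means: aliphatic carbon that does not have four total connections.
Check the 15 heavy atoms by environment: 10× C (X4) → no; 2× C (X3) → match; 2× O (X1) → no; 1× N (X3) → no.
That gives 2 matching atoms.

2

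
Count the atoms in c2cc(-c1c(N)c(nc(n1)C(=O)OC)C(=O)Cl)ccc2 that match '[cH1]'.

5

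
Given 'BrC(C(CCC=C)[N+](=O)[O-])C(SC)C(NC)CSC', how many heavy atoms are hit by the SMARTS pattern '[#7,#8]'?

4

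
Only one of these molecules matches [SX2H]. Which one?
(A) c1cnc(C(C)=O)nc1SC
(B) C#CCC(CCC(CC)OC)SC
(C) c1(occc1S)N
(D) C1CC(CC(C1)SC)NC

C

[SX2H] describes an aliphatic sulfur with two connections, one being H (a thiol).
(A) has a methylthio ether (-SCH3) but the sulfur has H0 (bonded to two carbons), not H1.
(B) has a methylthio ether (-SCH3) but the sulfur has H0 (bonded to two carbons), not H1.
(C) contains a thiol (-SH), which satisfies every atom and bond constraint.
(D) has a methylthio ether (-SCH3) but the sulfur has H0 (bonded to two carbons), not H1.
So the answer is (C).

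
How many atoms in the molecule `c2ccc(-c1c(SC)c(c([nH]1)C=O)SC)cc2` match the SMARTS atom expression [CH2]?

0

The query [CH2] means: aliphatic carbon with exactly two hydrogens.
Check the 17 heavy atoms by environment: 1× n (aromatic, H1) → no; 5× c (aromatic, H0) → no; 2× S (H0) → no; 2× C (H3) → no; 5× c (aromatic, H1) → no; 1× C (H1) → no; 1× O (H0) → no.
No environment satisfies the query, so 0 matching atoms.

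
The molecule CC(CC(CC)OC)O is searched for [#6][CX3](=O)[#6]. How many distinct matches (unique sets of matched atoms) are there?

[#6][CX3](=O)[#6] is the SMARTS for a ketone: a carbonyl carbon (no H) flanked by two carbons.
No fragment in the molecule satisfies every constraint, giving 0 matches.

0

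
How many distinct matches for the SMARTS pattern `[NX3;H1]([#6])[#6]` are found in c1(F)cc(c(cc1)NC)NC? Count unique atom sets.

[NX3;H1]([#6])[#6] is the SMARTS for a secondary amine: a trivalent nitrogen with one H, bonded to two carbons.
The molecule carries 2 separate instances of an N-methylamino group (-NHCH3) meeting every constraint; each maps to a distinct set of atoms, giving 2 matches.

2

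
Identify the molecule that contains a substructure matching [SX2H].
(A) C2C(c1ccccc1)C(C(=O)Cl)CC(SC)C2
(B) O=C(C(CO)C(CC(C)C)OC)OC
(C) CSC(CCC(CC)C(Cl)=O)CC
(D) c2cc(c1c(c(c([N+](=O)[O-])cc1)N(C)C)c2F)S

D

[SX2H] describes an aliphatic sulfur with two connections, one being H (a thiol).
(A) has a methylthio ether (-SCH3) but the sulfur has H0 (bonded to two carbons), not H1.
(B) has a hydroxyl group (-OH) but it is an -OH, not an -SH.
(C) has a methylthio ether (-SCH3) but the sulfur has H0 (bonded to two carbons), not H1.
(D) contains a thiol (-SH), which satisfies every atom and bond constraint.
So the answer is (D).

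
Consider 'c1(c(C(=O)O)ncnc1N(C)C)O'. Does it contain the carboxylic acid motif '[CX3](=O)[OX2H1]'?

The pattern [CX3](=O)[OX2H1] describes an sp2 carbon double-bonded to O and single-bonded to an -OH oxygen — a carboxylic acid.
The molecule carries a carboxylic acid group (-C(=O)OH), whose atoms satisfy every constraint of the query, so the pattern matches.

Yes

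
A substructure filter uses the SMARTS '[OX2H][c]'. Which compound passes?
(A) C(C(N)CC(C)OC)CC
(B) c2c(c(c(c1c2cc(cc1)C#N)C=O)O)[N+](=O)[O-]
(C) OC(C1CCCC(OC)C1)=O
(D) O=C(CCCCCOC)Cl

B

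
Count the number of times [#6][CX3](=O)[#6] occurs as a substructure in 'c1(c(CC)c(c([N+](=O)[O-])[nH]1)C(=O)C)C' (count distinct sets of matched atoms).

1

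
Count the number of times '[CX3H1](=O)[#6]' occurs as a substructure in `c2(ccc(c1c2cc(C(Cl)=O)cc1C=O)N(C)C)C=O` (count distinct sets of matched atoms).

2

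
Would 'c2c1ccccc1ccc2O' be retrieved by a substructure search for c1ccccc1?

Yes

The pattern c1ccccc1 describes six aromatic carbons in a ring — a benzene ring.
The required atom environment is present in the molecule, so the pattern matches.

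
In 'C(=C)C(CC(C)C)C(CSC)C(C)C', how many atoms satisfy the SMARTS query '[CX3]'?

The query [CX3] means: C with X3: aliphatic carbon with exactly 3 total connections.
Check the 14 heavy atoms by environment: 11× C (X4) → no; 1× S (X2) → no; 2× C (X3) → match.
That gives 2 matching atoms.

2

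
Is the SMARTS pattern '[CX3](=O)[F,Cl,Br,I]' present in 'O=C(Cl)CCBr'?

The pattern [CX3](=O)[F,Cl,Br,I] describes a carbonyl carbon bonded to a halogen — an acyl halide.
The molecule carries an acyl chloride (-C(=O)Cl), whose atoms satisfy every constraint of the query, so the pattern matches.

Yes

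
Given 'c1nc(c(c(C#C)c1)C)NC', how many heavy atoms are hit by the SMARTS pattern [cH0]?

3

The query [cH0] means: aromatic carbon with no attached hydrogen (substituted or ring-fusion).
Check the 11 heavy atoms by environment: 1× n (aromatic, H0) → no; 3× c (aromatic, H0) → match; 2× c (aromatic, H1) → no; 1× C (H0) → no; 1× C (H1) → no; 1× N (H1) → no; 2× C (H3) → no.
That gives 3 matching atoms.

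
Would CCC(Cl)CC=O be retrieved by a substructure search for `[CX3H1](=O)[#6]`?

Yes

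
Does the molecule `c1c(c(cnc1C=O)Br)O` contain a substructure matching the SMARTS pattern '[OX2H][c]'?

Yes

The pattern [OX2H][c] describes a hydroxyl oxygen attached to an aromatic carbon — a phenol.
The molecule carries a hydroxyl group (-OH), whose atoms satisfy every constraint of the query, so the pattern matches.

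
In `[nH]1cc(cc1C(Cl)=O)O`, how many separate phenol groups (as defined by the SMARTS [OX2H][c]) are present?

1

[OX2H][c] is the SMARTS for a phenol: a hydroxyl oxygen attached to an aromatic carbon.
Exactly one fragment in the molecule meets all constraints, giving 1 match.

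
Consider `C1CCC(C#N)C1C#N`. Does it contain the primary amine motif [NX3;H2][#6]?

No

The pattern [NX3;H2][#6] describes a trivalent nitrogen with two H attached to carbon — a primary amine.
The closest candidate here is a nitrile (-C#N), but the nitrogen is NX1 (triple-bonded), not NX3 with two H. No other fragment satisfies the full query, so there is no match.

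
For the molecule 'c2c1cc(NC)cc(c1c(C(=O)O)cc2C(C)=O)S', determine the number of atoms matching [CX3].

The query [CX3] means: C with X3: aliphatic carbon with exactly 3 total connections.
Check the 19 heavy atoms by environment: 10× c (aromatic, X3) → no; 1× S (X2) → no; 2× C (X3) → match; 2× O (X1) → no; 2× C (X4) → no; 1× N (X3) → no; 1× O (X2) → no.
That gives 2 matching atoms.

2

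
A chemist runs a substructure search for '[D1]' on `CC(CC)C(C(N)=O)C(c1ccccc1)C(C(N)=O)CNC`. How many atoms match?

The query [D1] means: atom with exactly one heavy-atom neighbour (degree 1).
Check the 22 heavy atoms by environment: 2× C (D2) → no; 6× C (D3) → no; 3× C (D1) → match; 1× N (D2) → no; 1× c (aromatic, D3) → no; 5× c (aromatic, D2) → no; 2× O (D1) → match; 2× N (D1) → match.
Summing the matching environments: 3 + 2 + 2 = 7 matching atoms.

7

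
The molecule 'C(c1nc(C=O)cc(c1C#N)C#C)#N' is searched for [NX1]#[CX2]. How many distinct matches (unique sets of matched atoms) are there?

2

[NX1]#[CX2] is the SMARTS for a nitrile: a nitrogen triple-bonded to a two-connected carbon.
The molecule carries 2 separate instances of a nitrile (-C#N) meeting every constraint; each maps to a distinct set of atoms, giving 2 matches.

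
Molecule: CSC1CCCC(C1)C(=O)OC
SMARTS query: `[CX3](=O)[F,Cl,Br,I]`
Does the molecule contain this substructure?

No

The pattern [CX3](=O)[F,Cl,Br,I] describes a carbonyl carbon bonded to a halogen — an acyl halide.
The closest candidate here is a methyl-ester group (-C(=O)OCH3), but the carbonyl is bonded to -O-C, not to a halogen. No other fragment satisfies the full query, so there is no match.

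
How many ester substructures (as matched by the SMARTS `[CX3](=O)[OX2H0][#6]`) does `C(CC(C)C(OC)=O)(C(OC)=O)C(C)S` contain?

[CX3](=O)[OX2H0][#6] is the SMARTS for an ester: a carbonyl carbon bonded to an oxygen that is itself bonded to carbon (no H on that O).
The molecule carries 2 separate instances of a methyl-ester group (-C(=O)OCH3) meeting every constraint; each maps to a distinct set of atoms, giving 2 matches.

2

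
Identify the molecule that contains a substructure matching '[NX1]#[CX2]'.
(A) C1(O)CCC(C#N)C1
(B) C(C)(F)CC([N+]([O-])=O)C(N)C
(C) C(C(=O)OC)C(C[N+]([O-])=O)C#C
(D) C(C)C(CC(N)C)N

A

[NX1]#[CX2] describes a nitrogen triple-bonded to a two-connected carbon (a nitrile).
(A) contains a nitrile (-C#N), which satisfies every atom and bond constraint.
(B) has a nitro group (-[N+](=O)[O-]) but there is no C#N triple bond.
(C) has a nitro group (-[N+](=O)[O-]) but there is no C#N triple bond.
(D) has a primary amino group (-NH2) but the nitrogen is NX3 (three connections), not NX1 triple-bonded.
So the answer is (A).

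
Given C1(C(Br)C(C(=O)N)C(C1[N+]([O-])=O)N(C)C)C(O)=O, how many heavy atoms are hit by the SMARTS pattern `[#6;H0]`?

The query [#6;H0] means: any carbon with no attached hydrogen.
Check the 18 heavy atoms by environment: 5× C (H1) → no; 1× N (H0) → no; 2× C (H3) → no; 1× N (charge +1, H0) → no; 1× O (charge -1, H0) → no; 3× O (H0) → no; 2× C (H0) → match; 1× N (H2) → no; 1× O (H1) → no; 1× Br (H0) → no.
That gives 2 matching atoms.

2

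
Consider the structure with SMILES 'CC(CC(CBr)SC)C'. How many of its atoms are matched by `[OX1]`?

0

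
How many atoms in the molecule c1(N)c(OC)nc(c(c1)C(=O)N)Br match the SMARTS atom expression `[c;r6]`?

The query [c;r6] means: aromatic carbon that belongs to a six-membered ring.
Check the 13 heavy atoms by environment: 1× n (aromatic, in 6-ring) → no; 5× c (aromatic, in 6-ring) → match; 1× Br (acyclic) → no; 2× C (acyclic) → no; 2× O (acyclic) → no; 2× N (acyclic) → no.
That gives 5 matching atoms.

5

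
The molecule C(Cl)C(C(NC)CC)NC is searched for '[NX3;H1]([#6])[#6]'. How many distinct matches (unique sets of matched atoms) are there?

2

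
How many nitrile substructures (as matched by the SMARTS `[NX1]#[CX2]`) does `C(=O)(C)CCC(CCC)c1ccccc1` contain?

0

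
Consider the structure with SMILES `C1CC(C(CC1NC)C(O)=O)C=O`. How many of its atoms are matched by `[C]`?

9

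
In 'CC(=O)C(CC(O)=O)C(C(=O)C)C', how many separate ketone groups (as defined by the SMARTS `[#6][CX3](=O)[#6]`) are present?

2

[#6][CX3](=O)[#6] is the SMARTS for a ketone: a carbonyl carbon (no H) flanked by two carbons.
The molecule carries 2 separate instances of an acetyl/ketone group (-C(=O)CH3) meeting every constraint; each maps to a distinct set of atoms, giving 2 matches.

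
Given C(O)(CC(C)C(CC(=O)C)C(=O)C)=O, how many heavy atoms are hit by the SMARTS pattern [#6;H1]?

2

Check the 14 heavy atoms by environment: 2× C (H2) → no; 2× C (H1) → match; 3× C (H3) → no; 3× C (H0) → no; 3× O (H0) → no; 1× O (H1) → no.
That gives 2 matching atoms.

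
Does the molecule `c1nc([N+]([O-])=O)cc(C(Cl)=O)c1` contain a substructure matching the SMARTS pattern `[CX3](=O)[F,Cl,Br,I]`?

The pattern [CX3](=O)[F,Cl,Br,I] describes a carbonyl carbon bonded to a halogen — an acyl halide.
The molecule carries an acyl chloride (-C(=O)Cl), whose atoms satisfy every constraint of the query, so the pattern matches.

Yes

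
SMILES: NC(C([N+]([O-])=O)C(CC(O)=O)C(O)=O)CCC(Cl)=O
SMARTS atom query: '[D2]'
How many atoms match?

The query [D2] means: atom with exactly two heavy-atom neighbours.
Check the 19 heavy atoms by environment: 3× C (D2) → match; 6× C (D3) → no; 6× O (D1) → no; 1× Cl (D1) → no; 1× N (charge +1, D3) → no; 1× O (charge -1, D1) → no; 1× N (D1) → no.
That gives 3 matching atoms.

3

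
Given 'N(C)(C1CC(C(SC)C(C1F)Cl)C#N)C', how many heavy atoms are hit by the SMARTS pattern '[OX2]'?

The query [OX2] means: aliphatic oxygen with two total connections — ether, hydroxyl, or ester single-bond O.
Check the 15 heavy atoms by environment: 9× C (X4) → no; 1× C (X2) → no; 1× N (X1) → no; 1× S (X2) → no; 1× N (X3) → no; 1× F (X1) → no; 1× Cl (X1) → no.
No environment satisfies the query, so 0 matching atoms.

0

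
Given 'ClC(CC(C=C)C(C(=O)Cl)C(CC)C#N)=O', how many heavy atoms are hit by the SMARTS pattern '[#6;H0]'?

The query [#6;H0] means: any carbon with no attached hydrogen.
Check the 16 heavy atoms by environment: 3× C (H2) → no; 4× C (H1) → no; 1× C (H3) → no; 3× C (H0) → match; 2× O (H0) → no; 2× Cl (H0) → no; 1× N (H0) → no.
That gives 3 matching atoms.

3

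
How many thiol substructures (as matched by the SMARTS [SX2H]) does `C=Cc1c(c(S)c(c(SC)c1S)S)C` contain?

3

[SX2H] is the SMARTS for a thiol: an aliphatic sulfur with two connections, one being H.
The molecule carries 3 separate instances of a thiol (-SH) meeting every constraint; each maps to a distinct set of atoms, giving 3 matches.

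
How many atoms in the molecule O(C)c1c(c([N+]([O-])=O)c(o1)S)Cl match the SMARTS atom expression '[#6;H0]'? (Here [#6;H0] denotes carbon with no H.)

The query [#6;H0] means: any carbon with no attached hydrogen.
Check the 12 heavy atoms by environment: 1× o (aromatic, H0) → no; 4× c (aromatic, H0) → match; 2× O (H0) → no; 1× C (H3) → no; 1× S (H1) → no; 1× Cl (H0) → no; 1× N (charge +1, H0) → no; 1× O (charge -1, H0) → no.
That gives 4 matching atoms.

4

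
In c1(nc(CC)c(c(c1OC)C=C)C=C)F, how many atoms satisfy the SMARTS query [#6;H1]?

The query [#6;H1] means: any carbon bearing exactly one hydrogen.
Check the 15 heavy atoms by environment: 1× n (aromatic, H0) → no; 5× c (aromatic, H0) → no; 1× F (H0) → no; 1× O (H0) → no; 2× C (H3) → no; 2× C (H1) → match; 3× C (H2) → no.
That gives 2 matching atoms.

2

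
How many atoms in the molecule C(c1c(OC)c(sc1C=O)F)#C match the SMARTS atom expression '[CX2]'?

2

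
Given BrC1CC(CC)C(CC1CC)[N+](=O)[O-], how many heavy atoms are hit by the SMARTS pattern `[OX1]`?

Check the 14 heavy atoms by environment: 10× C (X4) → no; 1× N (charge +1, X3) → no; 1× O (charge -1, X1) → match; 1× O (X1) → match; 1× Br (X1) → no.
Summing the matching environments: 1 + 1 = 2 matching atoms.

2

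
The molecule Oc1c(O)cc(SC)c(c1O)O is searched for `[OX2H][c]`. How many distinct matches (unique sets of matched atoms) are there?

[OX2H][c] is the SMARTS for a phenol: a hydroxyl oxygen attached to an aromatic carbon.
The molecule carries 4 separate instances of a hydroxyl group (-OH) meeting every constraint; each maps to a distinct set of atoms, giving 4 matches.

4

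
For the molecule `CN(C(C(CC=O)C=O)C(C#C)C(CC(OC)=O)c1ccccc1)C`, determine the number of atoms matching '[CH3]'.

3

The query [CH3] means: aliphatic carbon with exactly three hydrogens.
Check the 25 heavy atoms by environment: 2× C (H2) → no; 7× C (H1) → no; 4× O (H0) → no; 2× C (H0) → no; 1× N (H0) → no; 3× C (H3) → match; 1× c (aromatic, H0) → no; 5× c (aromatic, H1) → no.
That gives 3 matching atoms.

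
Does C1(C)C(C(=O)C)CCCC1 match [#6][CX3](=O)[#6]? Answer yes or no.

The pattern [#6][CX3](=O)[#6] describes a carbonyl carbon (no H) flanked by two carbons — a ketone.
The molecule carries an acetyl/ketone group (-C(=O)CH3), whose atoms satisfy every constraint of the query, so the pattern matches.

Yes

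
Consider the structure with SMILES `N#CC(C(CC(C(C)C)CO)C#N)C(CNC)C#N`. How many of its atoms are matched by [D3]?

The query [D3] means: atom with exactly three heavy-atom neighbours.
Check the 19 heavy atoms by environment: 6× C (D2) → no; 5× C (D3) → match; 3× C (D1) → no; 3× N (D1) → no; 1× N (D2) → no; 1× O (D1) → no.
That gives 5 matching atoms.

5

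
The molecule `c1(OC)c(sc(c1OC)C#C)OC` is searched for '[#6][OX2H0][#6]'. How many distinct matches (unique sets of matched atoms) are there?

3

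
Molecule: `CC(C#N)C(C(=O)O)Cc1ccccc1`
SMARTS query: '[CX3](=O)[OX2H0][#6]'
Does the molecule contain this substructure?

The pattern [CX3](=O)[OX2H0][#6] describes a carbonyl carbon bonded to an oxygen that is itself bonded to carbon (no H on that O) — an ester.
The closest candidate here is a carboxylic acid group (-C(=O)OH), but the singly-bonded O carries H (OX2H1, not H0). No other fragment satisfies the full query, so there is no match.

No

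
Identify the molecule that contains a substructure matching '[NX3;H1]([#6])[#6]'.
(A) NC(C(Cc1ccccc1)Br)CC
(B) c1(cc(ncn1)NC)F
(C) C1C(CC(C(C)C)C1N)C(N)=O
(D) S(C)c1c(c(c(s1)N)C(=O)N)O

B

[NX3;H1]([#6])[#6] describes a trivalent nitrogen with one H, bonded to two carbons (a secondary amine).
(A) has a primary amino group (-NH2) but the nitrogen has H2 and only one carbon neighbour.
(B) contains an N-methylamino group (-NHCH3), which satisfies every atom and bond constraint.
(C) has a primary amino group (-NH2) but the nitrogen has H2 and only one carbon neighbour.
(D) has a primary amide (-C(=O)NH2) but the -C(=O)NH2 nitrogen has H2, not H1.
So the answer is (B).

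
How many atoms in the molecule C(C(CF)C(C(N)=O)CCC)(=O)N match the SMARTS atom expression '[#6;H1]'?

2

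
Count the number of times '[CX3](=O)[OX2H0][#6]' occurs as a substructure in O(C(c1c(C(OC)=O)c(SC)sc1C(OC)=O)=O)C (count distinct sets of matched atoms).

[CX3](=O)[OX2H0][#6] is the SMARTS for an ester: a carbonyl carbon bonded to an oxygen that is itself bonded to carbon (no H on that O).
The molecule carries 3 separate instances of a methyl-ester group (-C(=O)OCH3) meeting every constraint; each maps to a distinct set of atoms, giving 3 matches.

3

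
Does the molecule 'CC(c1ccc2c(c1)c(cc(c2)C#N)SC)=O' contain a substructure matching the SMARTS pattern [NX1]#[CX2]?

Yes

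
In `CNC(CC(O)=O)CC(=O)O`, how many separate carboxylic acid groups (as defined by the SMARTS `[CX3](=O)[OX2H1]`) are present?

2

[CX3](=O)[OX2H1] is the SMARTS for a carboxylic acid: an sp2 carbon double-bonded to O and single-bonded to an -OH oxygen.
The molecule carries 2 separate instances of a carboxylic acid group (-C(=O)OH) meeting every constraint; each maps to a distinct set of atoms, giving 2 matches.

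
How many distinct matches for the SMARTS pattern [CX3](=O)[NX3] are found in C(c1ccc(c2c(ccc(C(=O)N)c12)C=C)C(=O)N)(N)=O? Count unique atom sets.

3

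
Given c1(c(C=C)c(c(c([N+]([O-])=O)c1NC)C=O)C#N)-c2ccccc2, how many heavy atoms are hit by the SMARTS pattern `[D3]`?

8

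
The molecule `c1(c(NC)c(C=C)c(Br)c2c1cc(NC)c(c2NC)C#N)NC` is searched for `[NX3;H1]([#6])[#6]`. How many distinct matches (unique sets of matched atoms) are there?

4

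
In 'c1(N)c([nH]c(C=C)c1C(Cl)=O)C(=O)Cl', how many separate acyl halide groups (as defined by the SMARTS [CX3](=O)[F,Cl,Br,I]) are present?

[CX3](=O)[F,Cl,Br,I] is the SMARTS for an acyl halide: a carbonyl carbon bonded to a halogen.
The molecule carries 2 separate instances of an acyl chloride (-C(=O)Cl) meeting every constraint; each maps to a distinct set of atoms, giving 2 matches.

2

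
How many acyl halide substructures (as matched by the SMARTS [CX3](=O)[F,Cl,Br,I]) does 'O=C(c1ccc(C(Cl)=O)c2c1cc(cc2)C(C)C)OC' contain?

1

[CX3](=O)[F,Cl,Br,I] is the SMARTS for an acyl halide: a carbonyl carbon bonded to a halogen.
Exactly one fragment in the molecule meets all constraints, giving 1 match.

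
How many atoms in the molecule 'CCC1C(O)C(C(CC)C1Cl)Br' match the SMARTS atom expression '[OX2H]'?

Check the 12 heavy atoms by environment: 5× C (H1, X4) → no; 1× Br (H0, X1) → no; 2× C (H2, X4) → no; 2× C (H3, X4) → no; 1× O (H1, X2) → match; 1× Cl (H0, X1) → no.
That gives 1 matching atom.

1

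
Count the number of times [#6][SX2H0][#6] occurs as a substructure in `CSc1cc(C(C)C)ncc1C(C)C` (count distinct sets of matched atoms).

1

[#6][SX2H0][#6] is the SMARTS for a thioether: an aliphatic sulfur bridging two carbons with no H on the sulfur.
Exactly one fragment in the molecule meets all constraints, giving 1 match.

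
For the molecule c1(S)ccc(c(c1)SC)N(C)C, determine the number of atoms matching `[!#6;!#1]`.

The query [!#6;!#1] means: not carbon and not hydrogen — any heteroatom.
Check the 12 heavy atoms by environment: 6× c (aromatic) → no; 2× S → match; 3× C → no; 1× N → match.
Summing the matching environments: 2 + 1 = 3 matching atoms.

3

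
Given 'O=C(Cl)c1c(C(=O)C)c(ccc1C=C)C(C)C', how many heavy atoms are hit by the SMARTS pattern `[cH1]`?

The query [cH1] means: aromatic carbon bearing exactly one hydrogen.
Check the 17 heavy atoms by environment: 4× c (aromatic, H0) → no; 2× c (aromatic, H1) → match; 2× C (H1) → no; 1× C (H2) → no; 2× C (H0) → no; 2× O (H0) → no; 3× C (H3) → no; 1× Cl (H0) → no.
That gives 2 matching atoms.

2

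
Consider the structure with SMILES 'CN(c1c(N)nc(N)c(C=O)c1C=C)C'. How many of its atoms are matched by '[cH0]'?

Check the 15 heavy atoms by environment: 1× n (aromatic, H0) → no; 5× c (aromatic, H0) → match; 2× N (H2) → no; 2× C (H1) → no; 1× O (H0) → no; 1× C (H2) → no; 1× N (H0) → no; 2× C (H3) → no.
That gives 5 matching atoms.

5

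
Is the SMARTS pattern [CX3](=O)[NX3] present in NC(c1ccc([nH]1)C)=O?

The pattern [CX3](=O)[NX3] describes a carbonyl carbon bonded to a trivalent nitrogen — an amide.
The molecule carries a primary amide (-C(=O)NH2), whose atoms satisfy every constraint of the query, so the pattern matches.

Yes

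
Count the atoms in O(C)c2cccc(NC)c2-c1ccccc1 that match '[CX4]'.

2

The query [CX4] means: C with X4: aliphatic carbon with exactly 4 total connections (bonds + H).
Check the 16 heavy atoms by environment: 12× c (aromatic, X3) → no; 1× N (X3) → no; 2× C (X4) → match; 1× O (X2) → no.
That gives 2 matching atoms.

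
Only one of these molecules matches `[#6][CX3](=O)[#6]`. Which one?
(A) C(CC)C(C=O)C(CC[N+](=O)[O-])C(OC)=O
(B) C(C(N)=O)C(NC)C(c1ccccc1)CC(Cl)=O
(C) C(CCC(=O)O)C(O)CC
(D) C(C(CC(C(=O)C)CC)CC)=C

D

[#6][CX3](=O)[#6] describes a carbonyl carbon (no H) flanked by two carbons (a ketone).
(A) has a methyl-ester group (-C(=O)OCH3) but one neighbour of the carbonyl carbon is O, not C.
(B) has a primary amide (-C(=O)NH2) but one neighbour of the carbonyl carbon is N, not C.
(C) has a carboxylic acid group (-C(=O)OH) but one neighbour of the carbonyl carbon is O, not C.
(D) contains an acetyl/ketone group (-C(=O)CH3), which satisfies every atom and bond constraint.
So the answer is (D).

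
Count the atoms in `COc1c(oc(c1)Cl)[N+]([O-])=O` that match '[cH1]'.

Check the 11 heavy atoms by environment: 1× o (aromatic, H0) → no; 3× c (aromatic, H0) → no; 1× c (aromatic, H1) → match; 2× O (H0) → no; 1× C (H3) → no; 1× N (charge +1, H0) → no; 1× O (charge -1, H0) → no; 1× Cl (H0) → no.
That gives 1 matching atom.

1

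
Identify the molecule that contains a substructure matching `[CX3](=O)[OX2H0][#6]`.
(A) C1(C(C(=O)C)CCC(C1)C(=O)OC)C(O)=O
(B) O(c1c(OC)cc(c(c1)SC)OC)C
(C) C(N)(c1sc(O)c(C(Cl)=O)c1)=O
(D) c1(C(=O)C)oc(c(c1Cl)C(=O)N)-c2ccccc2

[CX3](=O)[OX2H0][#6] describes a carbonyl carbon bonded to an oxygen that is itself bonded to carbon (no H on that O) (an ester).
(A) contains a methyl-ester group (-C(=O)OCH3), which satisfies every atom and bond constraint.
(B) has a methoxy ether (-OCH3) but the ether oxygen is not adjacent to a C=O carbon.
(C) has a primary amide (-C(=O)NH2) but the carbonyl is bonded to N, not to an O-C linkage.
(D) has a primary amide (-C(=O)NH2) but the carbonyl is bonded to N, not to an O-C linkage.
So the answer is (A).

A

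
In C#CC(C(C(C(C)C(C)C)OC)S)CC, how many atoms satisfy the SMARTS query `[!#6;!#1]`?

2

The query [!#6;!#1] means: not carbon and not hydrogen — any heteroatom.
Check the 15 heavy atoms by environment: 13× C → no; 1× S → match; 1× O → match.
Summing the matching environments: 1 + 1 = 2 matching atoms.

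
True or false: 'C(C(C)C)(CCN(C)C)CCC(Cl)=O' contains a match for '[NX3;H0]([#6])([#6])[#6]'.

True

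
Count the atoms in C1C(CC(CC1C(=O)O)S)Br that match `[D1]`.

4

The query [D1] means: atom with exactly one heavy-atom neighbour (degree 1).
Check the 11 heavy atoms by environment: 3× C (D2) → no; 4× C (D3) → no; 2× O (D1) → match; 1× Br (D1) → match; 1× S (D1) → match.
Summing the matching environments: 2 + 1 + 1 = 4 matching atoms.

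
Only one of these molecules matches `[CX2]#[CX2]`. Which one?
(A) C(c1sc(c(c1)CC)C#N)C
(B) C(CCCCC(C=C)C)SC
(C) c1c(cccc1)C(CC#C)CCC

C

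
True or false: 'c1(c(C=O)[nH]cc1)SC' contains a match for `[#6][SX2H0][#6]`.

True

The pattern [#6][SX2H0][#6] describes an aliphatic sulfur bridging two carbons with no H on the sulfur — a thioether.
The molecule carries a methylthio ether (-SCH3), whose atoms satisfy every constraint of the query, so the pattern matches.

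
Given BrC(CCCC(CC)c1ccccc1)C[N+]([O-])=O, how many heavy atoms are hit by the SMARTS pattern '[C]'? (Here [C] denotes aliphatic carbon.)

8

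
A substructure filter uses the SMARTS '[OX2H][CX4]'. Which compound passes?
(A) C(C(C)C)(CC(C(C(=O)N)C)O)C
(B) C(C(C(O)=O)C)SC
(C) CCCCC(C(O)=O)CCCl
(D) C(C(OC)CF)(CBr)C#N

[OX2H][CX4] describes a hydroxyl oxygen bound to an sp3 (X4) carbon (an aliphatic alcohol).
(A) contains a hydroxyl group (-OH), which satisfies every atom and bond constraint.
(B) has a carboxylic acid group (-C(=O)OH) but the -OH is on a CX3 carbonyl carbon, not a CX4 carbon.
(C) has a carboxylic acid group (-C(=O)OH) but the -OH is on a CX3 carbonyl carbon, not a CX4 carbon.
(D) has a methoxy ether (-OCH3) but the oxygen has H0 (ether), not H1.
So the answer is (A).

A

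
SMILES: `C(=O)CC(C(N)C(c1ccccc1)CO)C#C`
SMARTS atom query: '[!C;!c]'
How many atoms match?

3

The query [!C;!c] means: neither aliphatic nor aromatic carbon — same as [!#6].
Check the 17 heavy atoms by environment: 8× C → no; 1× N → match; 2× O → match; 6× c (aromatic) → no.
Summing the matching environments: 1 + 2 = 3 matching atoms.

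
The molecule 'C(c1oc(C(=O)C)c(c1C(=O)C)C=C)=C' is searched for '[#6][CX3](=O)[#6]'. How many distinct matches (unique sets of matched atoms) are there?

2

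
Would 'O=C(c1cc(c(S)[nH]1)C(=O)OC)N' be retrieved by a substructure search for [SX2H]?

Yes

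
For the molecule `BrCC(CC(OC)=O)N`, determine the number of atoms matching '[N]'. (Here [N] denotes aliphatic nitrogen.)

1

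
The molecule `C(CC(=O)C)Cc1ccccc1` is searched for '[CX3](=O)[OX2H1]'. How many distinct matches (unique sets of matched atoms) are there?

0

[CX3](=O)[OX2H1] is the SMARTS for a carboxylic acid: an sp2 carbon double-bonded to O and single-bonded to an -OH oxygen.
No fragment in the molecule satisfies every constraint, giving 0 matches.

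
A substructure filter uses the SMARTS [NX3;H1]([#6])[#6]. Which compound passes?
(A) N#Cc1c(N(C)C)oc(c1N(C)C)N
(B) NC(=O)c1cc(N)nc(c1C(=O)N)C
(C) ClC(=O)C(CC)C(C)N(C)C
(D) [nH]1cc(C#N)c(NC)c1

D

[NX3;H1]([#6])[#6] describes a trivalent nitrogen with one H, bonded to two carbons (a secondary amine).
(A) has a dimethylamino group (-N(CH3)2) but the nitrogen has H0, not H1.
(B) has a primary amino group (-NH2) but the nitrogen has H2 and only one carbon neighbour.
(C) has a dimethylamino group (-N(CH3)2) but the nitrogen has H0, not H1.
(D) contains an N-methylamino group (-NHCH3), which satisfies every atom and bond constraint.
So the answer is (D).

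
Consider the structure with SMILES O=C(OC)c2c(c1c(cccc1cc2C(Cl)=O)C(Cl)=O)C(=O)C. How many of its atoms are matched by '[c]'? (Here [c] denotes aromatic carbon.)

10

The query [c] means: lowercase c matches aromatic carbon only.
Check the 23 heavy atoms by environment: 10× c (aromatic) → match; 6× C → no; 5× O → no; 2× Cl → no.
That gives 10 matching atoms.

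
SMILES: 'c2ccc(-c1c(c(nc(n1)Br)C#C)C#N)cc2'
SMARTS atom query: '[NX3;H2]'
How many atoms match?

0

The query [NX3;H2] means: aliphatic N with 3 total connections, two of them H — an -NH2 nitrogen (amine or amide).
Check the 17 heavy atoms by environment: 2× n (aromatic, H0, X2) → no; 5× c (aromatic, H0, X3) → no; 5× c (aromatic, H1, X3) → no; 2× C (H0, X2) → no; 1× C (H1, X2) → no; 1× Br (H0, X1) → no; 1× N (H0, X1) → no.
No environment satisfies the query, so 0 matching atoms.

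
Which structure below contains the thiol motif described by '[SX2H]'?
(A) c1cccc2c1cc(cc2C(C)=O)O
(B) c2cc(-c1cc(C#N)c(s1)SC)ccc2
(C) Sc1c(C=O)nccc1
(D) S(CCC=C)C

[SX2H] describes an aliphatic sulfur with two connections, one being H (a thiol).
(A) has a hydroxyl group (-OH) but it is an -OH, not an -SH.
(B) has a methylthio ether (-SCH3) but the sulfur has H0 (bonded to two carbons), not H1.
(C) contains a thiol (-SH), which satisfies every atom and bond constraint.
(D) has a methylthio ether (-SCH3) but the sulfur has H0 (bonded to two carbons), not H1.
So the answer is (C).

C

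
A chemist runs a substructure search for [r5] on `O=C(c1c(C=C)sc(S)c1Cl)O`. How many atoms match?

5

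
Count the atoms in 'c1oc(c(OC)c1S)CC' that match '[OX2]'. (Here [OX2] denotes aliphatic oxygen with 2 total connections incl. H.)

1

The query [OX2] means: aliphatic oxygen with two total connections — ether, hydroxyl, or ester single-bond O.
Check the 10 heavy atoms by environment: 1× o (aromatic, X2) → no; 4× c (aromatic, X3) → no; 1× S (X2) → no; 1× O (X2) → match; 3× C (X4) → no.
That gives 1 matching atom.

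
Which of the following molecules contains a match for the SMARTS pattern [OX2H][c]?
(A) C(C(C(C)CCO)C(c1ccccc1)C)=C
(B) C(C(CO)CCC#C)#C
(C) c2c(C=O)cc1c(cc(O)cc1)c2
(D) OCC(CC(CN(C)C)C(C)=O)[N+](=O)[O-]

[OX2H][c] describes a hydroxyl oxygen attached to an aromatic carbon (a phenol).
(A) has a hydroxyl group (-OH) but the -OH is on an aliphatic carbon, not an aromatic c.
(B) has a hydroxyl group (-OH) but the -OH is on an aliphatic carbon, not an aromatic c.
(C) contains a hydroxyl group (-OH), which satisfies every atom and bond constraint.
(D) has a hydroxyl group (-OH) but the -OH is on an aliphatic carbon, not an aromatic c.
So the answer is (C).

C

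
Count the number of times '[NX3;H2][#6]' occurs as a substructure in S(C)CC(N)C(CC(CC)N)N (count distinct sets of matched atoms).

3

[NX3;H2][#6] is the SMARTS for a primary amine: a trivalent nitrogen with two H attached to carbon.
The molecule carries 3 separate instances of a primary amino group (-NH2) meeting every constraint; each maps to a distinct set of atoms, giving 3 matches.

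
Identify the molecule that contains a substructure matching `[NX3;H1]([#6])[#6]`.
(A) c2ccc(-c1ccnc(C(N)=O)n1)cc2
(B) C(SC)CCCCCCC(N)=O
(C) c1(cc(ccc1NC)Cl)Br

C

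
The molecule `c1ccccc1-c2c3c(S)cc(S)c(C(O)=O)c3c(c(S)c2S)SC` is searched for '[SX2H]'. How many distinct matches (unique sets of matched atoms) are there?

[SX2H] is the SMARTS for a thiol: an aliphatic sulfur with two connections, one being H.
The molecule carries 4 separate instances of a thiol (-SH) meeting every constraint; each maps to a distinct set of atoms, giving 4 matches.

4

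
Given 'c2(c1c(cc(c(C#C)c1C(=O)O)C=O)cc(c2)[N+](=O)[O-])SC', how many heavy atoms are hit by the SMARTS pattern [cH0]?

7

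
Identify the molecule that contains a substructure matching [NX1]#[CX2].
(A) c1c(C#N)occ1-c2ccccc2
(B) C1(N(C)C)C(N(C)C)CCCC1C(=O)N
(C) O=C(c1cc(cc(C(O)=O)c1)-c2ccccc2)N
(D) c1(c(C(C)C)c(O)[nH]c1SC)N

A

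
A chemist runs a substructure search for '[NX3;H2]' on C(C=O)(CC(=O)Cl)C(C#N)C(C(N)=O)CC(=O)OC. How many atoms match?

Check the 19 heavy atoms by environment: 2× C (H2, X4) → no; 3× C (H1, X4) → no; 3× C (H0, X3) → no; 4× O (H0, X1) → no; 1× Cl (H0, X1) → no; 1× C (H0, X2) → no; 1× N (H0, X1) → no; 1× O (H0, X2) → no; 1× C (H3, X4) → no; 1× N (H2, X3) → match; 1× C (H1, X3) → no.
That gives 1 matching atom.

1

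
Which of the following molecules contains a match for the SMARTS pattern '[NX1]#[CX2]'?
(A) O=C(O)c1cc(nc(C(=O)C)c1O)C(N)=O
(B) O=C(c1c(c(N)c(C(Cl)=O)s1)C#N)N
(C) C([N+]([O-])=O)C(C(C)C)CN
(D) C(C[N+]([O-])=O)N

B

[NX1]#[CX2] describes a nitrogen triple-bonded to a two-connected carbon (a nitrile).
(A) has a primary amide (-C(=O)NH2) but the nitrogen is NX3, not NX1.
(B) contains a nitrile (-C#N), which satisfies every atom and bond constraint.
(C) has a nitro group (-[N+](=O)[O-]) but there is no C#N triple bond.
(D) has a nitro group (-[N+](=O)[O-]) but there is no C#N triple bond.
So the answer is (B).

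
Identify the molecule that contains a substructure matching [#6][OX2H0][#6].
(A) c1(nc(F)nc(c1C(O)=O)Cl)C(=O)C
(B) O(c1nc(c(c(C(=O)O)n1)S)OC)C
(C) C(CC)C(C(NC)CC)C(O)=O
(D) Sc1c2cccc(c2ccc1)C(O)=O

B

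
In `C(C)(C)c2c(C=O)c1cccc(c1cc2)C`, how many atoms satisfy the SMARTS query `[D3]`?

The query [D3] means: atom with exactly three heavy-atom neighbours.
Check the 16 heavy atoms by environment: 5× c (aromatic, D3) → match; 5× c (aromatic, D2) → no; 1× C (D2) → no; 1× O (D1) → no; 1× C (D3) → match; 3× C (D1) → no.
Summing the matching environments: 5 + 1 = 6 matching atoms.

6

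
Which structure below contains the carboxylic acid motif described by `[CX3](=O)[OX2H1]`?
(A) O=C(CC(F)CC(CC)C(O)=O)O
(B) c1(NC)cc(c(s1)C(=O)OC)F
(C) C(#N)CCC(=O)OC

[CX3](=O)[OX2H1] describes an sp2 carbon double-bonded to O and single-bonded to an -OH oxygen (a carboxylic acid).
(A) contains a carboxylic acid group (-C(=O)OH), which satisfies every atom and bond constraint.
(B) has a methyl-ester group (-C(=O)OCH3) but the singly-bonded O has no H (OX2H0, not OX2H1).
(C) has a methyl-ester group (-C(=O)OCH3) but the singly-bonded O has no H (OX2H0, not OX2H1).
So the answer is (A).

A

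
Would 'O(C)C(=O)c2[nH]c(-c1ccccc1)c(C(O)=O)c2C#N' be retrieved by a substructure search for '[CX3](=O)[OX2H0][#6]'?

Yes

The pattern [CX3](=O)[OX2H0][#6] describes a carbonyl carbon bonded to an oxygen that is itself bonded to carbon (no H on that O) — an ester.
The molecule carries a methyl-ester group (-C(=O)OCH3), whose atoms satisfy every constraint of the query, so the pattern matches.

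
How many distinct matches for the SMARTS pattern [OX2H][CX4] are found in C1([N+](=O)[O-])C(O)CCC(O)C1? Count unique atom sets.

[OX2H][CX4] is the SMARTS for an aliphatic alcohol: a hydroxyl oxygen bound to an sp3 (X4) carbon.
The molecule carries 2 separate instances of a hydroxyl group (-OH) meeting every constraint; each maps to a distinct set of atoms, giving 2 matches.

2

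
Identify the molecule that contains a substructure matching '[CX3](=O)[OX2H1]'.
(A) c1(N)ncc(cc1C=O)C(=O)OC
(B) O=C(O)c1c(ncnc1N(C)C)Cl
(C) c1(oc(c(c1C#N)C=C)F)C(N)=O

B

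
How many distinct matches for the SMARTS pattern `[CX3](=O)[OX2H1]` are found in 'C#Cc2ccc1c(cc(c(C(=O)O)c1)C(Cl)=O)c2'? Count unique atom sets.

1

[CX3](=O)[OX2H1] is the SMARTS for a carboxylic acid: an sp2 carbon double-bonded to O and single-bonded to an -OH oxygen.
Exactly one fragment in the molecule meets all constraints, giving 1 match.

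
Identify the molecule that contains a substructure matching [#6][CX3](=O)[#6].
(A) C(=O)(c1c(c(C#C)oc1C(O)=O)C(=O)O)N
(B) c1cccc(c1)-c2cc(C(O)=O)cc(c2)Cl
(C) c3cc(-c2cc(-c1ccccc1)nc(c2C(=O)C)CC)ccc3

[#6][CX3](=O)[#6] describes a carbonyl carbon (no H) flanked by two carbons (a ketone).
(A) has a primary amide (-C(=O)NH2) but one neighbour of the carbonyl carbon is N, not C.
(B) has a carboxylic acid group (-C(=O)OH) but one neighbour of the carbonyl carbon is O, not C.
(C) contains an acetyl/ketone group (-C(=O)CH3), which satisfies every atom and bond constraint.
So the answer is (C).

C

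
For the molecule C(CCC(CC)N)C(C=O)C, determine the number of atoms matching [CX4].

8

The query [CX4] means: C with X4: aliphatic carbon with exactly 4 total connections (bonds + H).
Check the 11 heavy atoms by environment: 8× C (X4) → match; 1× C (X3) → no; 1× O (X1) → no; 1× N (X3) → no.
That gives 8 matching atoms.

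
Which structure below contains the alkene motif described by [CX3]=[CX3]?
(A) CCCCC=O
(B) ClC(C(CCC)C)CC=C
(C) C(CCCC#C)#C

B

[CX3]=[CX3] describes a non-aromatic C=C double bond between two sp2 carbons (an alkene).
(A) has an ethyl group (-CH2CH3) but its C-C bond is a single bond between CX4 carbons, not CX3=CX3.
(B) contains a vinyl group (-CH=CH2), which satisfies every atom and bond constraint.
(C) has an ethynyl group (-C#CH) but the C-C bond is a triple bond, not a double bond.
So the answer is (B).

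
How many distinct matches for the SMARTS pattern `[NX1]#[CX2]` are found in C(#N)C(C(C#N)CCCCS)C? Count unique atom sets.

2

[NX1]#[CX2] is the SMARTS for a nitrile: a nitrogen triple-bonded to a two-connected carbon.
The molecule carries 2 separate instances of a nitrile (-C#N) meeting every constraint; each maps to a distinct set of atoms, giving 2 matches.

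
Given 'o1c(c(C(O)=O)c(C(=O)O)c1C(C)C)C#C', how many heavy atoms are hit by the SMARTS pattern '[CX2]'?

2

The query [CX2] means: C with X2: aliphatic carbon with exactly 2 total connections.
Check the 16 heavy atoms by environment: 1× o (aromatic, X2) → no; 4× c (aromatic, X3) → no; 2× C (X3) → no; 2× O (X1) → no; 2× O (X2) → no; 2× C (X2) → match; 3× C (X4) → no.
That gives 2 matching atoms.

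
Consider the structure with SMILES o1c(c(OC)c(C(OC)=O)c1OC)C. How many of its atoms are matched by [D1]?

5

The query [D1] means: atom with exactly one heavy-atom neighbour (degree 1).
Check the 14 heavy atoms by environment: 1× o (aromatic, D2) → no; 4× c (aromatic, D3) → no; 3× O (D2) → no; 4× C (D1) → match; 1× C (D3) → no; 1× O (D1) → match.
Summing the matching environments: 4 + 1 = 5 matching atoms.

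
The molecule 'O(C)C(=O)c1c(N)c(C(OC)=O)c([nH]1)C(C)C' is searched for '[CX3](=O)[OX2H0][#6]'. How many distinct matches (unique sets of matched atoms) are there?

[CX3](=O)[OX2H0][#6] is the SMARTS for an ester: a carbonyl carbon bonded to an oxygen that is itself bonded to carbon (no H on that O).
The molecule carries 2 separate instances of a methyl-ester group (-C(=O)OCH3) meeting every constraint; each maps to a distinct set of atoms, giving 2 matches.

2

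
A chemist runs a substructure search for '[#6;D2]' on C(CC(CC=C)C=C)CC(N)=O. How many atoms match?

6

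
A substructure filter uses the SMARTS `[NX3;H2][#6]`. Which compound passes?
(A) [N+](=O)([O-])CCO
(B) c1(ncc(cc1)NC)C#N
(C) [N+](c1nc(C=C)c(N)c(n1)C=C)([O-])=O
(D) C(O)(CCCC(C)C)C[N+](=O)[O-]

[NX3;H2][#6] describes a trivalent nitrogen with two H attached to carbon (a primary amine).
(A) has a nitro group (-[N+](=O)[O-]) but the nitrogen is [N+] with no H, not NX3H2.
(B) has a nitrile (-C#N) but the nitrogen is NX1 (triple-bonded), not NX3 with two H.
(C) contains a primary amino group (-NH2), which satisfies every atom and bond constraint.
(D) has a nitro group (-[N+](=O)[O-]) but the nitrogen is [N+] with no H, not NX3H2.
So the answer is (C).

C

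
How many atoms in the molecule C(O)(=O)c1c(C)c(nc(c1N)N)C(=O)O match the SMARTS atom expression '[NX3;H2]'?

2

Check the 15 heavy atoms by environment: 1× n (aromatic, H0, X2) → no; 5× c (aromatic, H0, X3) → no; 1× C (H3, X4) → no; 2× N (H2, X3) → match; 2× C (H0, X3) → no; 2× O (H0, X1) → no; 2× O (H1, X2) → no.
That gives 2 matching atoms.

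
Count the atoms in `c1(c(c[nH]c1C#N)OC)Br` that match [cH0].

3

The query [cH0] means: aromatic carbon with no attached hydrogen (substituted or ring-fusion).
Check the 10 heavy atoms by environment: 1× n (aromatic, H1) → no; 1× c (aromatic, H1) → no; 3× c (aromatic, H0) → match; 1× Br (H0) → no; 1× C (H0) → no; 1× N (H0) → no; 1× O (H0) → no; 1× C (H3) → no.
That gives 3 matching atoms.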